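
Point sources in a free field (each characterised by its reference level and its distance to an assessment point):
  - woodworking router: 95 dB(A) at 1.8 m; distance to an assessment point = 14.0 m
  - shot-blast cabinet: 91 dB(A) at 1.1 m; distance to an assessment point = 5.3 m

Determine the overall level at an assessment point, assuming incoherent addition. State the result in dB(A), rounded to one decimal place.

Propagate each source to the receiver with L = L_ref − 20·log₁₀(r/r_ref), then add intensities.
woodworking router: 95 − 20·log₁₀(14.0/1.8) = 95 − 17.82 = 77.18 dB(A).
shot-blast cabinet: 91 − 20·log₁₀(5.3/1.1) = 91 − 13.66 = 77.34 dB(A).
Σ 10^(L/10) = 1.065e+08 → L_total = 10·log₁₀(1.065e+08) = 80.27 dB(A).

80.3 dB(A)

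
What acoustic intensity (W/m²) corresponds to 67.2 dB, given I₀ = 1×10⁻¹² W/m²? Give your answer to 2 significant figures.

5.2e-06 W/m²

I = I₀·10^(L/10) = 10⁻¹² × 10^(67.2/10) = 10^(-5.280).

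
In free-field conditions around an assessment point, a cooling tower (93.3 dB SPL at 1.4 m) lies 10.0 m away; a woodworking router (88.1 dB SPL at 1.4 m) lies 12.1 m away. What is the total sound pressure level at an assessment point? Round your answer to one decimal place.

Propagate each source to the receiver with L = L_ref − 20·log₁₀(r/r_ref), then add intensities.
cooling tower: 93.3 − 20·log₁₀(10.0/1.4) = 93.3 − 17.08 = 76.22 dB SPL.
woodworking router: 88.1 − 20·log₁₀(12.1/1.4) = 88.1 − 18.73 = 69.37 dB SPL.
Σ 10^(L/10) = 5.055e+07 → L_total = 10·log₁₀(5.055e+07) = 77.04 dB SPL.

77.0 dB SPL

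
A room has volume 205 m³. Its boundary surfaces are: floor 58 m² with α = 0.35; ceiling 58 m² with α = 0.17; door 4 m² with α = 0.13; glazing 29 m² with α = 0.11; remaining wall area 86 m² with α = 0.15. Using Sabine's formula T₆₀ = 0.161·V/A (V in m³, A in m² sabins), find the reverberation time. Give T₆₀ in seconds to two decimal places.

A = Σ Sᵢαᵢ = 58·0.35 + 58·0.17 + 4·0.13 + 29·0.11 + 86·0.15 = 46.77 m².
T₆₀ = 0.161·V/A = 0.161·205/46.77 = 0.706 s.

0.71 s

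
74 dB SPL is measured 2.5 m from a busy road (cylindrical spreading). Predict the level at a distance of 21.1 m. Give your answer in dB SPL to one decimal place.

For a line source, L₂ = L₁ − 10·log₁₀(r₂/r₁).
L₂ = 74 − 10·log₁₀(21.1/2.5) = 74 − 9.263 = 64.74 dB SPL.

64.7 dB SPL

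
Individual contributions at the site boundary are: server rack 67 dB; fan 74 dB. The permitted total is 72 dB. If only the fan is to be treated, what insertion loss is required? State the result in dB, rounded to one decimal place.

3.7 dB

The untreated sources together contribute 10^(67/10) = 5.012e+06, i.e. 67.00 dB.
To meet 72 dB overall, the treated fan may contribute at most 10^(72/10) − 5.012e+06 = 1.084e+07, i.e. 70.35 dB.
Required insertion loss = 74 − 70.35 = 3.65 dB.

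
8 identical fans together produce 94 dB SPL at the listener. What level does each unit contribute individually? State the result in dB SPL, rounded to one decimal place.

85.0 dB SPL

8 equal contributions raise the level by 10·log₁₀ 8 = 9.031 dB, so each unit alone gives 94 − 9.031.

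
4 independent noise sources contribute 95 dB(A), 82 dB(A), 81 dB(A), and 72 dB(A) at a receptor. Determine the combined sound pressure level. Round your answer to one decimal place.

Incoherent sources combine by intensity addition: L_total = 10·log₁₀(Σ 10^(L_i/10)).
Σ 10^(L/10) = 10^(95/10) + 10^(82/10) + 10^(81/10) + 10^(72/10) = 3.463e+09.
L_total = 10·log₁₀(3.463e+09) = 95.39 dB(A).

95.4 dB(A)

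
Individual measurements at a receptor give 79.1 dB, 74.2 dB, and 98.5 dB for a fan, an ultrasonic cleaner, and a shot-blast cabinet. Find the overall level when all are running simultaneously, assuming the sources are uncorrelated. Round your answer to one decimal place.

For uncorrelated sources the intensities add, so convert each level to linear form, sum, and take 10·log₁₀ of the total.
Σ 10^(L/10) = 10^(79.1/10) + 10^(74.2/10) + 10^(98.5/10) = 7.187e+09.
L_total = 10·log₁₀(7.187e+09) = 98.57 dB.

98.6 dB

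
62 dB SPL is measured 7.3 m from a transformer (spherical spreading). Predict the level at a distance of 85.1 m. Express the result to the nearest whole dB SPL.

41 dB SPL

For a point source, L₂ = L₁ − 20·log₁₀(r₂/r₁).
L₂ = 62 − 20·log₁₀(85.1/7.3) = 62 − 21.332 = 40.67 dB SPL.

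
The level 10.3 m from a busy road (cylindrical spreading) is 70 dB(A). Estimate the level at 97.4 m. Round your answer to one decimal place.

60.2 dB(A)

Line-source attenuation: ΔL = 10·log₁₀(r₂/r₁) = 10·log₁₀(97.4/10.3) = 9.757 dB.
L₂ = 70 − 10·log₁₀(97.4/10.3) = 70 − 9.757 = 60.24 dB(A).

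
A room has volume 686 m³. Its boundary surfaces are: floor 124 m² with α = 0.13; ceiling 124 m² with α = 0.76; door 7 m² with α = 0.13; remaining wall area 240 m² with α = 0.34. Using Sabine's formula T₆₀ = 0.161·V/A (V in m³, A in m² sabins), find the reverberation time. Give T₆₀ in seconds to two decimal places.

0.57 s

A = Σ Sᵢαᵢ = 124·0.13 + 124·0.76 + 7·0.13 + 240·0.34 = 192.87 m².
T₆₀ = 0.161 × 686 / 192.87 = 0.573 s.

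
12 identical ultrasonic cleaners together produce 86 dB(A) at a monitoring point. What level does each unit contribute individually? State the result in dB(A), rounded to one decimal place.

12 equal contributions raise the level by 10·log₁₀ 12 = 10.792 dB, so each unit alone gives 86 − 10.792.

75.2 dB(A)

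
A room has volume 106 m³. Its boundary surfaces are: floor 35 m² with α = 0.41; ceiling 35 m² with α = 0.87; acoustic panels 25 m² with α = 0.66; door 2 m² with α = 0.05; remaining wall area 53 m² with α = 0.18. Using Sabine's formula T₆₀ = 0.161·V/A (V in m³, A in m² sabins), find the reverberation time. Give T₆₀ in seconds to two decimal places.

0.24 s

Summing Sᵢαᵢ: 35·0.41 + 35·0.87 + 25·0.66 + 2·0.05 + 53·0.18 = 70.94 m².
T₆₀ = 0.161·V/A = 0.161·106/70.94 = 0.241 s.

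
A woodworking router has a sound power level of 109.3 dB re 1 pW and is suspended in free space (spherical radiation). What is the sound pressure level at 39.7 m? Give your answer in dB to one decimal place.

66.3 dB

Free-field spherical radiation: L_p = L_w − 10·log₁₀(4π·r²), r = 39.7 m.
4π·r² = 1.981e+04 m², 10·log₁₀ of that is 42.968 dB.
L_p = 109.3 − 42.968 = 66.33 dB.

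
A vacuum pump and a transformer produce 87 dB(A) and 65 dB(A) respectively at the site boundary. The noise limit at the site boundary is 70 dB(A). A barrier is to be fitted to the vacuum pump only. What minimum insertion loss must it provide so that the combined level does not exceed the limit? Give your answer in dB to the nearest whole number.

19 dB

Everything except the vacuum pump sums to 10^(65/10) = 3.162e+06 in linear terms, 65.00 dB(A).
To meet 70 dB(A) overall, the treated vacuum pump may contribute at most 10^(70/10) − 3.162e+06 = 6.838e+06, i.e. 68.35 dB(A).
So the vacuum pump must be reduced from 87 to 68.35 dB(A): IL = 18.65 dB.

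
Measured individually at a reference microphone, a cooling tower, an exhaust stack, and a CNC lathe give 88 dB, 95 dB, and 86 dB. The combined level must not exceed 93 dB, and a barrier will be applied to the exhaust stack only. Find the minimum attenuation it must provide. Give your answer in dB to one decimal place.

5.1 dB

The untreated sources together contribute 10^(88/10) + 10^(86/10) = 1.029e+09, i.e. 90.12 dB.
The limit corresponds to 10^(93/10) = 1.995e+09; subtracting the fixed part leaves 9.662e+08 for the exhaust stack, i.e. 89.85 dB.
So the exhaust stack must be reduced from 95 to 89.85 dB: IL = 5.15 dB.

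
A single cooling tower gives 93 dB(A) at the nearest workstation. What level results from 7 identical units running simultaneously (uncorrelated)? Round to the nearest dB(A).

101 dB(A)

With 7 equal, uncorrelated contributions the intensity is 7× that of one unit, giving a rise of 10·log₁₀ 7.
L_total = 93 + 10·log₁₀(7) = 93 + 8.451 = 101.45 dB(A).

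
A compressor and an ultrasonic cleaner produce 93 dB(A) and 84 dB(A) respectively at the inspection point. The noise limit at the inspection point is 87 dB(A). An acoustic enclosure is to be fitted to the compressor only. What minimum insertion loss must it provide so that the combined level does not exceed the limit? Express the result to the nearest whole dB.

9 dB

Everything except the compressor sums to 10^(84/10) = 2.512e+08 in linear terms, 84.00 dB(A).
To meet 87 dB(A) overall, the treated compressor may contribute at most 10^(87/10) − 2.512e+08 = 2.500e+08, i.e. 83.98 dB(A).
Required insertion loss = 93 − 83.98 = 9.02 dB.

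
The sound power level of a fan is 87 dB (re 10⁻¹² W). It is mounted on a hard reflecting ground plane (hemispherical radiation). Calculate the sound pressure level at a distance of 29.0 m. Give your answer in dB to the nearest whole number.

Free-field hemispherical radiation: L_p = L_w − 10·log₁₀(2π·r²), r = 29.0 m.
2π·r² = 5284 m², 10·log₁₀ of that is 37.230 dB.
L_p = 87 − 37.230 = 49.77 dB.

50 dB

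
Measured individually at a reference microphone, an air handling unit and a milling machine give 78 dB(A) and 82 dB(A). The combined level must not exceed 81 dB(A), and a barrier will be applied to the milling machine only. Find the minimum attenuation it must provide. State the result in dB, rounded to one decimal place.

Fixed contribution from the other source: Σ 10^(L/10) = 10^(78/10) = 6.310e+07 (78.00 dB(A)).
The limit corresponds to 10^(81/10) = 1.259e+08; subtracting the fixed part leaves 6.280e+07 for the milling machine, i.e. 77.98 dB(A).
Required insertion loss = 82 − 77.98 = 4.02 dB.

4.0 dB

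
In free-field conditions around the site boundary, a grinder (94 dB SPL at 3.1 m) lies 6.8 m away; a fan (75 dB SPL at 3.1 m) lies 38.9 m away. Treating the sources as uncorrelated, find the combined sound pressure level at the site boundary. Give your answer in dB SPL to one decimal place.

87.2 dB SPL

Apply inverse-square spreading to bring every level to the receiver, then sum 10^(L/10).
grinder: 94 − 20·log₁₀(6.8/3.1) = 94 − 6.82 = 87.18 dB SPL.
fan: 75 − 20·log₁₀(38.9/3.1) = 75 − 21.97 = 53.03 dB SPL.
Σ 10^(L/10) = 5.222e+08 → L_total = 10·log₁₀(5.222e+08) = 87.18 dB SPL.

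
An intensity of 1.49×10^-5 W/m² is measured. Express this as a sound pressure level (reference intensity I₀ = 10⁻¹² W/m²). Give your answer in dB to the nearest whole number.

72 dB

L = 10·log₁₀(I/I₀) = 10·log₁₀(1.49×10^-5/10⁻¹²) = 10·log₁₀(1.49×10^7).
L = 10·(0.1732 + 7) = 71.73 dB.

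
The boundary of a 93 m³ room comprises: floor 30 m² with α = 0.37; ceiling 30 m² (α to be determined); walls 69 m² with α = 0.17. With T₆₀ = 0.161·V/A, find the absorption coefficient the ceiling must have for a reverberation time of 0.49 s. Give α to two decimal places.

0.26

A = 0.161·V/T₆₀ = 0.161·93/0.49 = 30.56 m² sabins.
Absorption from the other surfaces = 30·0.37 + 69·0.17 = 22.83 m², so the ceiling must supply 7.73 m² over 30 m².
α = 7.73/30 = 0.258.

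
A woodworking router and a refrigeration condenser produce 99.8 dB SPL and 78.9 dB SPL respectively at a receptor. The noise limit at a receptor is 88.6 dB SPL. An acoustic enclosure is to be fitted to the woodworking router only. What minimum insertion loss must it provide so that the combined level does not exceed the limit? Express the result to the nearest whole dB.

The untreated sources together contribute 10^(78.9/10) = 7.762e+07, i.e. 78.90 dB SPL.
To meet 88.6 dB SPL overall, the treated woodworking router may contribute at most 10^(88.6/10) − 7.762e+07 = 6.468e+08, i.e. 88.11 dB SPL.
Required insertion loss = 99.8 − 88.11 = 11.69 dB.

12 dB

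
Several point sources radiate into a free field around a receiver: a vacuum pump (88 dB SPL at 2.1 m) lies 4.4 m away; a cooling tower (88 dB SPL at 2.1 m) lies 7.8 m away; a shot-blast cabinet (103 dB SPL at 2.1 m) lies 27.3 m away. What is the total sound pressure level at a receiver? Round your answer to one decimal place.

First find each source's level at the receiver (point-source: −20·log₁₀(r/r_ref)), then combine on an intensity basis.
vacuum pump: 88 − 20·log₁₀(4.4/2.1) = 88 − 6.42 = 81.58 dB SPL.
cooling tower: 88 − 20·log₁₀(7.8/2.1) = 88 − 11.40 = 76.60 dB SPL.
shot-blast cabinet: 103 − 20·log₁₀(27.3/2.1) = 103 − 22.28 = 80.72 dB SPL.
Σ 10^(L/10) = 3.075e+08 → L_total = 10·log₁₀(3.075e+08) = 84.88 dB SPL.

84.9 dB SPL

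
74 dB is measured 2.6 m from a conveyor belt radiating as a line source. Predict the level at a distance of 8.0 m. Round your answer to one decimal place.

69.1 dB

Cylindrical spreading from a line source gives a 10·log₁₀(r₂/r₁) drop.
L₂ = 74 − 10·log₁₀(8.0/2.6) = 74 − 4.881 = 69.12 dB.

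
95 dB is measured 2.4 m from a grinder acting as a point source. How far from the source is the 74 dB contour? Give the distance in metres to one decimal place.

26.9 m

For a point source L₁ − L₂ = 20·log₁₀(r₂/r₁), so r₂ = r₁·10^((L₁−L₂)/20).
r₂ = 2.4·10^((95−74)/20) = 2.4·10^(21.0/20) = 26.93 m.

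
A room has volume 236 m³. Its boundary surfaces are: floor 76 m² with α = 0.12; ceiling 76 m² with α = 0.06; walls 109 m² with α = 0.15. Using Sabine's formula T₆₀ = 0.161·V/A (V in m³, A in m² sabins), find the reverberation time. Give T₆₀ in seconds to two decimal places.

A = Σ Sᵢαᵢ = 76·0.12 + 76·0.06 + 109·0.15 = 30.03 m².
T₆₀ = 0.161·V/A = 0.161·236/30.03 = 1.265 s.

1.27 s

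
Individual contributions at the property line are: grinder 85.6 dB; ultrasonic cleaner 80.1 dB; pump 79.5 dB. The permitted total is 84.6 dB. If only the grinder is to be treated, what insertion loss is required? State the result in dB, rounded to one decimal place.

5.7 dB

Everything except the grinder sums to 10^(80.1/10) + 10^(79.5/10) = 1.915e+08 in linear terms, 82.82 dB.
The limit corresponds to 10^(84.6/10) = 2.884e+08; subtracting the fixed part leaves 9.695e+07 for the grinder, i.e. 79.87 dB.
So the grinder must be reduced from 85.6 to 79.87 dB: IL = 5.73 dB.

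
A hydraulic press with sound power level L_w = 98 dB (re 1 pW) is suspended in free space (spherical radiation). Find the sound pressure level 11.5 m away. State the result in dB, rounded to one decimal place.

L_p = L_w − 10·log₁₀(4π·r²) with r = 11.5 m.
4π·r² = 1662 m², 10·log₁₀ of that is 32.206 dB.
L_p = 98 − 32.206 = 65.79 dB.

65.8 dB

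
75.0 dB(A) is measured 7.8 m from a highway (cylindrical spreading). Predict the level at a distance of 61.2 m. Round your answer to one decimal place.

66.1 dB(A)

Cylindrical spreading from a line source gives a 10·log₁₀(r₂/r₁) drop.
L₂ = 75.0 − 10·log₁₀(61.2/7.8) = 75.0 − 8.947 = 66.05 dB(A).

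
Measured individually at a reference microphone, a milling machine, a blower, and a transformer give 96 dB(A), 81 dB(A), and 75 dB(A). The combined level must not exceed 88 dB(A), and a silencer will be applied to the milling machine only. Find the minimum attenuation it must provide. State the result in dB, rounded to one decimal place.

9.2 dB

The untreated sources together contribute 10^(81/10) + 10^(75/10) = 1.575e+08, i.e. 81.97 dB(A).
To meet 88 dB(A) overall, the treated milling machine may contribute at most 10^(88/10) − 1.575e+08 = 4.734e+08, i.e. 86.75 dB(A).
So the milling machine must be reduced from 96 to 86.75 dB(A): IL = 9.25 dB.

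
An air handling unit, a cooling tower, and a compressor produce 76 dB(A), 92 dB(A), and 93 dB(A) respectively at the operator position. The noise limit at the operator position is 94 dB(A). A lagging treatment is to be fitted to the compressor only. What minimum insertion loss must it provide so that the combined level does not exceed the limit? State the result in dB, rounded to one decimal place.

3.5 dB

Everything except the compressor sums to 10^(76/10) + 10^(92/10) = 1.625e+09 in linear terms, 92.11 dB(A).
To meet 94 dB(A) overall, the treated compressor may contribute at most 10^(94/10) − 1.625e+09 = 8.872e+08, i.e. 89.48 dB(A).
So the compressor must be reduced from 93 to 89.48 dB(A): IL = 3.52 dB.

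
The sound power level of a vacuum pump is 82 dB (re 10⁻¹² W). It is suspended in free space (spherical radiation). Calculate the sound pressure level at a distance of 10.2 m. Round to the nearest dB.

L_p = L_w − 10·log₁₀(4π·r²) with r = 10.2 m.
4π·r² = 1307 m², 10·log₁₀ of that is 31.164 dB.
L_p = 82 − 31.164 = 50.84 dB.

51 dB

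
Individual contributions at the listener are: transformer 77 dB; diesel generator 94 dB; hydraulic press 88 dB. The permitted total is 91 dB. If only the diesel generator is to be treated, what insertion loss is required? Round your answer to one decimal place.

6.4 dB

Fixed contribution from the other sources: Σ 10^(L/10) = 10^(77/10) + 10^(88/10) = 6.811e+08 (88.33 dB).
To meet 91 dB overall, the treated diesel generator may contribute at most 10^(91/10) − 6.811e+08 = 5.778e+08, i.e. 87.62 dB.
Required insertion loss = 94 − 87.62 = 6.38 dB.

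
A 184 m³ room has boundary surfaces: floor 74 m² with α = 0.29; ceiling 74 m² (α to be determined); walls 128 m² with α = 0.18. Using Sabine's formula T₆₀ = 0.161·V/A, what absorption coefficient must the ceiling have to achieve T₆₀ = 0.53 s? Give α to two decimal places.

0.15

From T₆₀ = 0.161·V/A, the target T₆₀ = 0.53 s needs A = 0.161·184/0.53 = 55.89 m².
Absorption from the other surfaces = 74·0.29 + 128·0.18 = 44.50 m², so the ceiling must supply 11.39 m² over 74 m².
α = 11.39/74 = 0.154.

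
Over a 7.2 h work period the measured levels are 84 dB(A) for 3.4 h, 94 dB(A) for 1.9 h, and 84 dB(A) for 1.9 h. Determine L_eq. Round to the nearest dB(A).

89 dB(A)

L_eq = 10·log₁₀[(1/T)·Σ tᵢ·10^(Lᵢ/10)] with T = 7.2 h.
Σ tᵢ·10^(Lᵢ/10) = 3.4·10^(84/10) + 1.9·10^(94/10) + 1.9·10^(84/10) = 6.104e+09.
L_eq = 10·log₁₀(6.104e+09/7.2) = 89.28 dB(A).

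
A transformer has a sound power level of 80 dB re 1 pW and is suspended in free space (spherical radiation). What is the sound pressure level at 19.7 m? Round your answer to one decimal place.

L_p = L_w − 10·log₁₀(4π·r²) with r = 19.7 m.
4π·r² = 4877 m², 10·log₁₀ of that is 36.881 dB.
L_p = 80 − 36.881 = 43.12 dB.

43.1 dB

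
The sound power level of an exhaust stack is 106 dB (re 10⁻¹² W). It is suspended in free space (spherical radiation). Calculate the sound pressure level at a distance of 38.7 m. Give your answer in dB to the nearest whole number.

L_p = L_w − 10·log₁₀(4π·r²) with r = 38.7 m.
4π·r² = 1.882e+04 m², 10·log₁₀ of that is 42.746 dB.
L_p = 106 − 42.746 = 63.25 dB.

63 dB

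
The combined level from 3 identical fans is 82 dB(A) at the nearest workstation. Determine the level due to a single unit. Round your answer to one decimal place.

Dividing the total intensity by 3 lowers the level by 10·log₁₀ 3 = 4.771 dB: L₁ = 82 − 4.771.

77.2 dB(A)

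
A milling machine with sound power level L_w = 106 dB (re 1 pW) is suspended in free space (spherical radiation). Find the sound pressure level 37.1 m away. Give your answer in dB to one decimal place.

63.6 dB

L_p = L_w − 10·log₁₀(4π·r²) with r = 37.1 m.
4π·r² = 1.73e+04 m², 10·log₁₀ of that is 42.380 dB.
L_p = 106 − 42.380 = 63.62 dB.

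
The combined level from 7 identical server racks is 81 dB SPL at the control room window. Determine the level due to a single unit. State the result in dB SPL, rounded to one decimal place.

Dividing the total intensity by 7 lowers the level by 10·log₁₀ 7 = 8.451 dB: L₁ = 81 − 8.451.

72.5 dB SPL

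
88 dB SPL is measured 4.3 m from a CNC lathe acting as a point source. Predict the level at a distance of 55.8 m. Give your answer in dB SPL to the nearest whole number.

Spherical spreading from a point source gives a 20·log₁₀(r₂/r₁) drop.
L₂ = 88 − 20·log₁₀(55.8/4.3) = 88 − 22.263 = 65.74 dB SPL.

66 dB SPL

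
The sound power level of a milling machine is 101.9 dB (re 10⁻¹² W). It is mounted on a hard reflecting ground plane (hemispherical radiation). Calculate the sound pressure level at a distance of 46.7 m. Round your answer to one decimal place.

Free-field hemispherical radiation: L_p = L_w − 10·log₁₀(2π·r²), r = 46.7 m.
2π·r² = 1.37e+04 m², 10·log₁₀ of that is 41.368 dB.
L_p = 101.9 − 41.368 = 60.53 dB.

60.5 dB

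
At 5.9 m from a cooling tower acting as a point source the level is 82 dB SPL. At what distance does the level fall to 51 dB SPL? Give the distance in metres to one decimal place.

209.3 m

Point-source spreading drops the level by 20·log₁₀(r₂/r₁); inverting, r₂/r₁ = 10^(ΔL/20).
r₂ = 5.9·10^((82−51)/20) = 5.9·10^(31.0/20) = 209.34 m.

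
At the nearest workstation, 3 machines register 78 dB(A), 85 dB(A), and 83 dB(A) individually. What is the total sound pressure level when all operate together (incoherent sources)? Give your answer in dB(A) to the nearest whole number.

88 dB(A)

For uncorrelated sources the intensities add, so convert each level to linear form, sum, and take 10·log₁₀ of the total.
Σ 10^(L/10) = 10^(78/10) + 10^(85/10) + 10^(83/10) = 5.788e+08.
L_total = 10·log₁₀(5.788e+08) = 87.63 dB(A).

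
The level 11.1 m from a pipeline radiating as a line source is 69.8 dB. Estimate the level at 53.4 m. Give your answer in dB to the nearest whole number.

For a line source, L₂ = L₁ − 10·log₁₀(r₂/r₁).
L₂ = 69.8 − 10·log₁₀(53.4/11.1) = 69.8 − 6.822 = 62.98 dB.

63 dB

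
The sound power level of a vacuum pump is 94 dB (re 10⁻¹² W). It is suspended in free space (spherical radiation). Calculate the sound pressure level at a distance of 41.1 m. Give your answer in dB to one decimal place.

The power spreads over a sphere of area 4π·r², so L_p = L_w − 10·log₁₀(4π·r²).
4π·r² = 2.123e+04 m², 10·log₁₀ of that is 43.269 dB.
L_p = 94 − 43.269 = 50.73 dB.

50.7 dB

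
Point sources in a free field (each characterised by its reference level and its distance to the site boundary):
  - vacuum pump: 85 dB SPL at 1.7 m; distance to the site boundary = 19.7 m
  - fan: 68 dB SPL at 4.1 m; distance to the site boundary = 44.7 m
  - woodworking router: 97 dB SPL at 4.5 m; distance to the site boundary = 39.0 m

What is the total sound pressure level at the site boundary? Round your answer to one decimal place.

78.4 dB SPL

First find each source's level at the receiver (point-source: −20·log₁₀(r/r_ref)), then combine on an intensity basis.
vacuum pump: 85 − 20·log₁₀(19.7/1.7) = 85 − 21.28 = 63.72 dB SPL.
fan: 68 − 20·log₁₀(44.7/4.1) = 68 − 20.75 = 47.25 dB SPL.
woodworking router: 97 − 20·log₁₀(39.0/4.5) = 97 − 18.76 = 78.24 dB SPL.
Σ 10^(L/10) = 6.913e+07 → L_total = 10·log₁₀(6.913e+07) = 78.40 dB SPL.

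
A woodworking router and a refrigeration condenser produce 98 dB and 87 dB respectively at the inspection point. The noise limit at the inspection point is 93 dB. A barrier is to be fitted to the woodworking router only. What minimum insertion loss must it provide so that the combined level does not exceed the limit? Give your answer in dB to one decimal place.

6.3 dB

The untreated sources together contribute 10^(87/10) = 5.012e+08, i.e. 87.00 dB.
To meet 93 dB overall, the treated woodworking router may contribute at most 10^(93/10) − 5.012e+08 = 1.494e+09, i.e. 91.74 dB.
Required insertion loss = 98 − 91.74 = 6.26 dB.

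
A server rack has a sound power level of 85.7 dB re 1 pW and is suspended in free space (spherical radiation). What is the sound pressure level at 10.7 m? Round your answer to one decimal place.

The power spreads over a sphere of area 4π·r², so L_p = L_w − 10·log₁₀(4π·r²).
4π·r² = 1439 m², 10·log₁₀ of that is 31.580 dB.
L_p = 85.7 − 31.580 = 54.12 dB.

54.1 dB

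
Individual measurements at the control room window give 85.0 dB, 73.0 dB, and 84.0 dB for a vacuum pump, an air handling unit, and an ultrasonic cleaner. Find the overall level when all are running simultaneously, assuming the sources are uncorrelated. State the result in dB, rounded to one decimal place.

Incoherent sources combine by intensity addition: L_total = 10·log₁₀(Σ 10^(L_i/10)).
Σ 10^(L/10) = 10^(85.0/10) + 10^(73.0/10) + 10^(84.0/10) = 5.874e+08.
L_total = 10·log₁₀(5.874e+08) = 87.69 dB.

87.7 dB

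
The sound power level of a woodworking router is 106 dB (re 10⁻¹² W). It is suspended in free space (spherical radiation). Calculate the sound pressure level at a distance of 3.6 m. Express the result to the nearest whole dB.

L_p = L_w − 10·log₁₀(4π·r²) with r = 3.6 m.
4π·r² = 162.9 m², 10·log₁₀ of that is 22.118 dB.
L_p = 106 − 22.118 = 83.88 dB.

84 dB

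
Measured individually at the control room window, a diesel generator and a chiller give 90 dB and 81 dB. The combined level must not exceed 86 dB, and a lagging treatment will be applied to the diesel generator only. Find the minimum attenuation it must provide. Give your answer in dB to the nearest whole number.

6 dB

Everything except the diesel generator sums to 10^(81/10) = 1.259e+08 in linear terms, 81.00 dB.
To meet 86 dB overall, the treated diesel generator may contribute at most 10^(86/10) − 1.259e+08 = 2.722e+08, i.e. 84.35 dB.
Required insertion loss = 90 − 84.35 = 5.65 dB.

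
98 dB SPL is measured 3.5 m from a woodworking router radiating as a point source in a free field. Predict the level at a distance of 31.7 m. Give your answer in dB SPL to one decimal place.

Point-source attenuation: ΔL = 20·log₁₀(r₂/r₁) = 20·log₁₀(31.7/3.5) = 19.140 dB.
L₂ = 98 − 20·log₁₀(31.7/3.5) = 98 − 19.140 = 78.86 dB SPL.

78.9 dB SPL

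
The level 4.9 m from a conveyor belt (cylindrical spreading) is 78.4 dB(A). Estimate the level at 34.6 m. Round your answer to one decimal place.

69.9 dB(A)

Line-source attenuation: ΔL = 10·log₁₀(r₂/r₁) = 10·log₁₀(34.6/4.9) = 8.489 dB.
L₂ = 78.4 − 10·log₁₀(34.6/4.9) = 78.4 − 8.489 = 69.91 dB(A).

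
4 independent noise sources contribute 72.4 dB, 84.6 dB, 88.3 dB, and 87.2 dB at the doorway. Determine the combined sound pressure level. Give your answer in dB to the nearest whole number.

92 dB

Incoherent sources combine by intensity addition: L_total = 10·log₁₀(Σ 10^(L_i/10)).
Σ 10^(L/10) = 10^(72.4/10) + 10^(84.6/10) + 10^(88.3/10) + 10^(87.2/10) = 1.507e+09.
L_total = 10·log₁₀(1.507e+09) = 91.78 dB.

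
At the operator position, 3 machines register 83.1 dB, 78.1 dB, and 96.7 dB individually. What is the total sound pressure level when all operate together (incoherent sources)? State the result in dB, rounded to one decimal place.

96.9 dB

Incoherent sources combine by intensity addition: L_total = 10·log₁₀(Σ 10^(L_i/10)).
Σ 10^(L/10) = 10^(83.1/10) + 10^(78.1/10) + 10^(96.7/10) = 4.946e+09.
L_total = 10·log₁₀(4.946e+09) = 96.94 dB.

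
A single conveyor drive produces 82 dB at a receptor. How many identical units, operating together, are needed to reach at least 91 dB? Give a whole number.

N identical sources give L₁ + 10·log₁₀ N, so require 10·log₁₀ N ≥ 91 − 82 = 9.0 dB.
N ≥ 10^(9.0/10) = 7.943, so N = 8.

8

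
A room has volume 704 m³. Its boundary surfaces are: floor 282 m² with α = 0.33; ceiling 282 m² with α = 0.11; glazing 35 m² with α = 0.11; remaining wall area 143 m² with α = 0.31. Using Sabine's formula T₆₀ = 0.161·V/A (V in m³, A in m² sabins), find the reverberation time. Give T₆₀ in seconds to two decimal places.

0.66 s

A = Σ Sᵢαᵢ = 282·0.33 + 282·0.11 + 35·0.11 + 143·0.31 = 172.26 m².
T₆₀ = 0.161 × 704 / 172.26 = 0.658 s.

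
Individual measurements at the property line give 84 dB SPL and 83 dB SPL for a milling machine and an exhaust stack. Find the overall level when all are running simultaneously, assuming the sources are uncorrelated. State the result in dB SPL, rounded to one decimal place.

Incoherent sources combine by intensity addition: L_total = 10·log₁₀(Σ 10^(L_i/10)).
Σ 10^(L/10) = 10^(84/10) + 10^(83/10) = 4.507e+08.
L_total = 10·log₁₀(4.507e+08) = 86.54 dB SPL.

86.5 dB SPL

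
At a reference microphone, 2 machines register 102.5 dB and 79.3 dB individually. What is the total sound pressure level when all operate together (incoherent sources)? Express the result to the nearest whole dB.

103 dB

Incoherent sources combine by intensity addition: L_total = 10·log₁₀(Σ 10^(L_i/10)).
Σ 10^(L/10) = 10^(102.5/10) + 10^(79.3/10) = 1.787e+10.
L_total = 10·log₁₀(1.787e+10) = 102.52 dB.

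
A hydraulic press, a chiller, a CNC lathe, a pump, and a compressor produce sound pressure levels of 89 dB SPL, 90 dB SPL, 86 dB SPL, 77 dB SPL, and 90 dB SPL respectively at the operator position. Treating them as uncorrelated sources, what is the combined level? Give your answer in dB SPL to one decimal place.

95.1 dB SPL

For uncorrelated sources the intensities add, so convert each level to linear form, sum, and take 10·log₁₀ of the total.
Σ 10^(L/10) = 10^(89/10) + 10^(90/10) + 10^(86/10) + 10^(77/10) + 10^(90/10) = 3.243e+09.
L_total = 10·log₁₀(3.243e+09) = 95.11 dB SPL.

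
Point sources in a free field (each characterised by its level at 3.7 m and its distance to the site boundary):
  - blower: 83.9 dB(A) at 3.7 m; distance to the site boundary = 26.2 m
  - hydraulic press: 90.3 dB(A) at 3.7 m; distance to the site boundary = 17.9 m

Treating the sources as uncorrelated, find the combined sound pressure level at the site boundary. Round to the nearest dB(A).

Propagate each source to the receiver with L = L_ref − 20·log₁₀(r/r_ref), then add intensities.
blower: 83.9 − 20·log₁₀(26.2/3.7) = 83.9 − 17.00 = 66.90 dB(A).
hydraulic press: 90.3 − 20·log₁₀(17.9/3.7) = 90.3 − 13.69 = 76.61 dB(A).
Σ 10^(L/10) = 5.068e+07 → L_total = 10·log₁₀(5.068e+07) = 77.05 dB(A).

77 dB(A)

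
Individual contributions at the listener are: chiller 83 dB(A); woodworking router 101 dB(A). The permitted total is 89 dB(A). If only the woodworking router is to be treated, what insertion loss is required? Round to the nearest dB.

Fixed contribution from the other source: Σ 10^(L/10) = 10^(83/10) = 1.995e+08 (83.00 dB(A)).
The limit corresponds to 10^(89/10) = 7.943e+08; subtracting the fixed part leaves 5.948e+08 for the woodworking router, i.e. 87.74 dB(A).
So the woodworking router must be reduced from 101 to 87.74 dB(A): IL = 13.26 dB.

13 dB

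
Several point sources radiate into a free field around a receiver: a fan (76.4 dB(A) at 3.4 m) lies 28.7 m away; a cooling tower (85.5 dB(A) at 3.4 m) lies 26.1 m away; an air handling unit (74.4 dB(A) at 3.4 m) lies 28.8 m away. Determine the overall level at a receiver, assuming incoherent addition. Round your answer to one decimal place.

68.5 dB(A)

First find each source's level at the receiver (point-source: −20·log₁₀(r/r_ref)), then combine on an intensity basis.
fan: 76.4 − 20·log₁₀(28.7/3.4) = 76.4 − 18.53 = 57.87 dB(A).
cooling tower: 85.5 − 20·log₁₀(26.1/3.4) = 85.5 − 17.70 = 67.80 dB(A).
air handling unit: 74.4 − 20·log₁₀(28.8/3.4) = 74.4 − 18.56 = 55.84 dB(A).
Σ 10^(L/10) = 7.018e+06 → L_total = 10·log₁₀(7.018e+06) = 68.46 dB(A).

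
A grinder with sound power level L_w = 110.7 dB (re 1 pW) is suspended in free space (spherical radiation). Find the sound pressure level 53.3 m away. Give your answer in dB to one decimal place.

L_p = L_w − 10·log₁₀(4π·r²) with r = 53.3 m.
4π·r² = 3.57e+04 m², 10·log₁₀ of that is 45.527 dB.
L_p = 110.7 − 45.527 = 65.17 dB.

65.2 dB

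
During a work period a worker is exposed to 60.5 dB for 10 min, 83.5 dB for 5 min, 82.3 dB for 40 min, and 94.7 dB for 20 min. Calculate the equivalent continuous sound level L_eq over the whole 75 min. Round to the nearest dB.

Weight each interval's intensity by its duration and average over T = 75 min:
Σ tᵢ·10^(Lᵢ/10) = 10·10^(60.5/10) + 5·10^(83.5/10) + 40·10^(82.3/10) + 20·10^(94.7/10) = 6.695e+10.
L_eq = 10·log₁₀(6.695e+10/75) = 89.51 dB.

90 dB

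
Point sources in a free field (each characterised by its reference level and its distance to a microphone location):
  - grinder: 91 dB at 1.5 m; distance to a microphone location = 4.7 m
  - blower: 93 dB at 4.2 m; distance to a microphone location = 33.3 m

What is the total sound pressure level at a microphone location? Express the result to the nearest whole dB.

Apply inverse-square spreading to bring every level to the receiver, then sum 10^(L/10).
grinder: 91 − 20·log₁₀(4.7/1.5) = 91 − 9.92 = 81.08 dB.
blower: 93 − 20·log₁₀(33.3/4.2) = 93 − 17.98 = 75.02 dB.
Σ 10^(L/10) = 1.600e+08 → L_total = 10·log₁₀(1.600e+08) = 82.04 dB.

82 dB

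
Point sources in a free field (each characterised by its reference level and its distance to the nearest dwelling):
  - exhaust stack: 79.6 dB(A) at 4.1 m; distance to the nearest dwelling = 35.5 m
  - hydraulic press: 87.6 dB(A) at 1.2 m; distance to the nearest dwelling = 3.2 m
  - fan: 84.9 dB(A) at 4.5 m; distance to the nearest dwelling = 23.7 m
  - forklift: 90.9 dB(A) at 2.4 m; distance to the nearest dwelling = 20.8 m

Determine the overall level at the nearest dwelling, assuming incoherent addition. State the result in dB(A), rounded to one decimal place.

Propagate each source to the receiver with L = L_ref − 20·log₁₀(r/r_ref), then add intensities.
exhaust stack: 79.6 − 20·log₁₀(35.5/4.1) = 79.6 − 18.75 = 60.85 dB(A).
hydraulic press: 87.6 − 20·log₁₀(3.2/1.2) = 87.6 − 8.52 = 79.08 dB(A).
fan: 84.9 − 20·log₁₀(23.7/4.5) = 84.9 − 14.43 = 70.47 dB(A).
forklift: 90.9 − 20·log₁₀(20.8/2.4) = 90.9 − 18.76 = 72.14 dB(A).
Σ 10^(L/10) = 1.097e+08 → L_total = 10·log₁₀(1.097e+08) = 80.40 dB(A).

80.4 dB(A)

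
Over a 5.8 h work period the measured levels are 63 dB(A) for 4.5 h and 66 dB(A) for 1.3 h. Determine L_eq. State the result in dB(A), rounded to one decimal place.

63.9 dB(A)

Weight each interval's intensity by its duration and average over T = 5.8 h:
Σ tᵢ·10^(Lᵢ/10) = 4.5·10^(63/10) + 1.3·10^(66/10) = 1.415e+07.
L_eq = 10·log₁₀(1.415e+07/5.8) = 63.87 dB(A).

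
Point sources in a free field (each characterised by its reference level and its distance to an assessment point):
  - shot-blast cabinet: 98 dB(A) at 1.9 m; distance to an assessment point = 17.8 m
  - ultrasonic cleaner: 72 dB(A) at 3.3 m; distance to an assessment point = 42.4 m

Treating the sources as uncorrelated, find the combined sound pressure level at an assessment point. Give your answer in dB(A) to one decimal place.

Propagate each source to the receiver with L = L_ref − 20·log₁₀(r/r_ref), then add intensities.
shot-blast cabinet: 98 − 20·log₁₀(17.8/1.9) = 98 − 19.43 = 78.57 dB(A).
ultrasonic cleaner: 72 − 20·log₁₀(42.4/3.3) = 72 − 22.18 = 49.82 dB(A).
Σ 10^(L/10) = 7.199e+07 → L_total = 10·log₁₀(7.199e+07) = 78.57 dB(A).

78.6 dB(A)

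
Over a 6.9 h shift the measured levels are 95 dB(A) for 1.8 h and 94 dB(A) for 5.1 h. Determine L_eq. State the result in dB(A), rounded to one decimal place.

94.3 dB(A)

Weight each interval's intensity by its duration and average over T = 6.9 h:
Σ tᵢ·10^(Lᵢ/10) = 1.8·10^(95/10) + 5.1·10^(94/10) = 1.850e+10.
L_eq = 10·log₁₀(1.850e+10/6.9) = 94.28 dB(A).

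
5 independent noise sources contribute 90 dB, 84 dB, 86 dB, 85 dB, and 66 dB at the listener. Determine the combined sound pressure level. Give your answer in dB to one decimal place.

92.9 dB

Incoherent sources combine by intensity addition: L_total = 10·log₁₀(Σ 10^(L_i/10)).
Σ 10^(L/10) = 10^(90/10) + 10^(84/10) + 10^(86/10) + 10^(85/10) + 10^(66/10) = 1.970e+09.
L_total = 10·log₁₀(1.970e+09) = 92.94 dB.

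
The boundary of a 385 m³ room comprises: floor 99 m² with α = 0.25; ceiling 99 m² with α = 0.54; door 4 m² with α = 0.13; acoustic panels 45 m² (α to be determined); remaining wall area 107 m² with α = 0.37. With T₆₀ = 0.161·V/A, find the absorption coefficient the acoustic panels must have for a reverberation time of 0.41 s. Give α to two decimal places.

0.73

From T₆₀ = 0.161·V/A, the target T₆₀ = 0.41 s needs A = 0.161·385/0.41 = 151.18 m².
Absorption from the other surfaces = 99·0.25 + 99·0.54 + 4·0.13 + 107·0.37 = 118.32 m², so the acoustic panels must supply 32.86 m² over 45 m².
α = 32.86/45 = 0.730.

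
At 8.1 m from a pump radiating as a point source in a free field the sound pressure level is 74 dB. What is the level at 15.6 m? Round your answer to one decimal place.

68.3 dB

Point-source attenuation: ΔL = 20·log₁₀(r₂/r₁) = 20·log₁₀(15.6/8.1) = 5.693 dB.
L₂ = 74 − 20·log₁₀(15.6/8.1) = 74 − 5.693 = 68.31 dB.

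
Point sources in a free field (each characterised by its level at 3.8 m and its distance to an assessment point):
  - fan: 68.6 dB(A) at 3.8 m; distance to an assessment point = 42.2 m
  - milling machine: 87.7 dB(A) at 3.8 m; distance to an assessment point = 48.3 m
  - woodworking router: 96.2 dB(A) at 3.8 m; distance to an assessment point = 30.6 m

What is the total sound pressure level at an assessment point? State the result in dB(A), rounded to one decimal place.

78.3 dB(A)

Propagate each source to the receiver with L = L_ref − 20·log₁₀(r/r_ref), then add intensities.
fan: 68.6 − 20·log₁₀(42.2/3.8) = 68.6 − 20.91 = 47.69 dB(A).
milling machine: 87.7 − 20·log₁₀(48.3/3.8) = 87.7 − 22.08 = 65.62 dB(A).
woodworking router: 96.2 − 20·log₁₀(30.6/3.8) = 96.2 − 18.12 = 78.08 dB(A).
Σ 10^(L/10) = 6.799e+07 → L_total = 10·log₁₀(6.799e+07) = 78.32 dB(A).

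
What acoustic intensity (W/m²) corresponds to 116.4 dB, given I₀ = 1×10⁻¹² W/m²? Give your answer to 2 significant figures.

I = I₀·10^(L/10) = 10⁻¹² × 10^(116.4/10) = 10^(-0.360).

0.44 W/m²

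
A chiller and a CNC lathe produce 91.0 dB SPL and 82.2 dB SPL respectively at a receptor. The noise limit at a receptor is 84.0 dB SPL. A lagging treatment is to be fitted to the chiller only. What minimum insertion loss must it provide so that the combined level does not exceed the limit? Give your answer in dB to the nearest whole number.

Fixed contribution from the other source: Σ 10^(L/10) = 10^(82.2/10) = 1.660e+08 (82.20 dB SPL).
To meet 84.0 dB SPL overall, the treated chiller may contribute at most 10^(84.0/10) − 1.660e+08 = 8.523e+07, i.e. 79.31 dB SPL.
Required insertion loss = 91.0 − 79.31 = 11.69 dB.

12 dB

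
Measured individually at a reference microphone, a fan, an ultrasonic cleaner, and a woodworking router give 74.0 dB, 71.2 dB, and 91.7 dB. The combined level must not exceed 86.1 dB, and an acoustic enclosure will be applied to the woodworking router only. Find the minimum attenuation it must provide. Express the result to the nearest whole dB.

6 dB

Everything except the woodworking router sums to 10^(74.0/10) + 10^(71.2/10) = 3.830e+07 in linear terms, 75.83 dB.
To meet 86.1 dB overall, the treated woodworking router may contribute at most 10^(86.1/10) − 3.830e+07 = 3.691e+08, i.e. 85.67 dB.
So the woodworking router must be reduced from 91.7 to 85.67 dB: IL = 6.03 dB.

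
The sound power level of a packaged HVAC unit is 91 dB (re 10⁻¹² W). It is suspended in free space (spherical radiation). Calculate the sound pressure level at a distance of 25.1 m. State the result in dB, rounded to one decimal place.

52.0 dB

Free-field spherical radiation: L_p = L_w − 10·log₁₀(4π·r²), r = 25.1 m.
4π·r² = 7917 m², 10·log₁₀ of that is 38.986 dB.
L_p = 91 − 38.986 = 52.01 dB.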